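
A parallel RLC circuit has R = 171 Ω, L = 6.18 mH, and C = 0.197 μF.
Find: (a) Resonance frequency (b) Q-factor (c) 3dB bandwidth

Step 1 — Resonance: ω₀ = 1/√(LC) = 1/√(0.00618·1.97e-07) = 2.866e+04 rad/s.
Step 2 — f₀ = ω₀/(2π) = 4561 Hz.
Step 3 — Parallel Q: Q = R/(ω₀L) = 171/(2.866e+04·0.00618) = 0.9655.
Step 4 — Bandwidth: Δω = ω₀/Q = 2.969e+04 rad/s; BW = Δω/(2π) = 4725 Hz.

(a) f₀ = 4561 Hz  (b) Q = 0.9655  (c) BW = 4725 Hz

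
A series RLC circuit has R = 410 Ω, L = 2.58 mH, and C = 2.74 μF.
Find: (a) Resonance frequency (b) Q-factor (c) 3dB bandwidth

Step 1 — Resonance: ω₀ = 1/√(LC) = 1/√(0.00258·2.74e-06) = 1.189e+04 rad/s.
Step 2 — f₀ = ω₀/(2π) = 1893 Hz.
Step 3 — Series Q: Q = ω₀L/R = 1.189e+04·0.00258/410 = 0.07484.
Step 4 — Bandwidth: Δω = ω₀/Q = 1.589e+05 rad/s; BW = Δω/(2π) = 2.529e+04 Hz.

(a) f₀ = 1893 Hz  (b) Q = 0.07484  (c) BW = 2.529e+04 Hz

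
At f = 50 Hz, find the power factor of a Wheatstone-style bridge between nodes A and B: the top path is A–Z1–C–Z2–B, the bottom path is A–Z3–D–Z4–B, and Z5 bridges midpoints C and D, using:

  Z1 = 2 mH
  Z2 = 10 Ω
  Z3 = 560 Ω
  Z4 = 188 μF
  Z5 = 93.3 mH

Step 1 — Angular frequency: ω = 2π·f = 2π·50 = 314.2 rad/s.
Step 2 — Component impedances:
  Z1: Z = jωL = j·314.2·0.002 = 0 + j0.6283 Ω
  Z2: Z = R = 10 Ω
  Z3: Z = R = 560 Ω
  Z4: Z = 1/(jωC) = -j/(ω·C) = 0 - j16.93 Ω
  Z5: Z = jωL = j·314.2·0.0933 = 0 + j29.31 Ω
Step 3 — Bridge requires nodal analysis (the Z5 bridge couples midpoints C and D, so the two paths cannot be reduced to a simple series/parallel combination). Setting node B to ground and injecting 1 A at node A, the 3-node admittance system at A, C, D solves to V_A = Z_AB = 5.968 + j4.926 Ω = 7.739∠39.5° Ω.
Step 4 — Power factor: PF = cos(φ) = Re(Z)/|Z| = 5.968/7.739 = 0.7712.
Step 5 — Type: Im(Z) = 4.926 ⇒ lagging (phase φ = 39.5°).

PF = 0.7712 (lagging, φ = 39.5°)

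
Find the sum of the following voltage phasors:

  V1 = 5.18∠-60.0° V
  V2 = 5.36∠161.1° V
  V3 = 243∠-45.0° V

Step 1 — Convert each phasor to rectangular form:
  V1 = 5.18·(cos(-60.0°) + j·sin(-60.0°)) = 2.59 - j4.486 V
  V2 = 5.36·(cos(161.1°) + j·sin(161.1°)) = -5.071 + j1.736 V
  V3 = 243·(cos(-45.0°) + j·sin(-45.0°)) = 171.8 - j171.8 V
Step 2 — Sum components: V_total = 169.3 - j174.6 V.
Step 3 — Convert to polar: |V_total| = 243.2 V, ∠V_total = -45.9°.

V_total = 243.2∠-45.9° V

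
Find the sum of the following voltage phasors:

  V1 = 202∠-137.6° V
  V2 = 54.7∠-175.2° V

Step 1 — Convert each phasor to rectangular form:
  V1 = 202·(cos(-137.6°) + j·sin(-137.6°)) = -149.2 - j136.2 V
  V2 = 54.7·(cos(-175.2°) + j·sin(-175.2°)) = -54.51 - j4.577 V
Step 2 — Sum components: V_total = -203.7 - j140.8 V.
Step 3 — Convert to polar: |V_total| = 247.6 V, ∠V_total = -145.3°.

V_total = 247.6∠-145.3° V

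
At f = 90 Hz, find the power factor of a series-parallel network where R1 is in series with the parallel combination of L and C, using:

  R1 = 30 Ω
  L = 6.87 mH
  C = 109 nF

Step 1 — Angular frequency: ω = 2π·f = 2π·90 = 565.5 rad/s.
Step 2 — Component impedances:
  R1: Z = R = 30 Ω
  L: Z = jωL = j·565.5·0.00687 = 0 + j3.885 Ω
  C: Z = 1/(jωC) = -j/(ω·C) = 0 - j1.622e+04 Ω
Step 3 — Parallel branch: L || C = 1/(1/L + 1/C) = 0 + j3.886 Ω.
Step 4 — Series with R1: Z_total = R1 + (L || C) = 30 + j3.886 Ω = 30.25∠7.4° Ω.
Step 5 — Power factor: PF = cos(φ) = Re(Z)/|Z| = 30/30.25 = 0.9917.
Step 6 — Type: Im(Z) = 3.886 ⇒ lagging (phase φ = 7.4°).

PF = 0.9917 (lagging, φ = 7.4°)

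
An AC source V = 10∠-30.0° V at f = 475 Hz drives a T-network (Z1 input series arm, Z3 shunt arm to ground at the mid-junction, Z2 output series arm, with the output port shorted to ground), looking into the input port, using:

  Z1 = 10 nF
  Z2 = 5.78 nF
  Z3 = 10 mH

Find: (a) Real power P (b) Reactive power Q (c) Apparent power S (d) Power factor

Step 1 — Angular frequency: ω = 2π·f = 2π·475 = 2985 rad/s.
Step 2 — Component impedances:
  Z1: Z = 1/(jωC) = -j/(ω·C) = 0 - j3.351e+04 Ω
  Z2: Z = 1/(jωC) = -j/(ω·C) = 0 - j5.797e+04 Ω
  Z3: Z = jωL = j·2985·0.01 = 0 + j29.85 Ω
Step 3 — With the output port shorted to ground, the output series arm Z2 runs from the junction to ground; the shunt arm Z3 also runs from the junction to ground. They appear in parallel: Z3 || Z2 = 0 + j29.86 Ω.
Step 4 — Series with input arm Z1: Z_in = Z1 + (Z3 || Z2) = 0 - j3.348e+04 Ω = 3.348e+04∠-90.0° Ω.
Step 5 — Source phasor: V = 10∠-30.0° V = 8.66 - j5 V.
Step 6 — Current: I = V / Z = 0.0001494 + j0.0002587 A = 0.0002987∠60.0° A.
Step 7 — Complex power: S = V·I* = 0 - j0.002987 VA.
Step 8 — Real power: P = Re(S) = 0 W.
Step 9 — Reactive power: Q = Im(S) = -0.002987 VAR.
Step 10 — Apparent power: |S| = 0.002987 VA.
Step 11 — Power factor: PF = P/|S| = 0 (leading).

(a) P = 0 W  (b) Q = -0.002987 VAR  (c) S = 0.002987 VA  (d) PF = 0 (leading)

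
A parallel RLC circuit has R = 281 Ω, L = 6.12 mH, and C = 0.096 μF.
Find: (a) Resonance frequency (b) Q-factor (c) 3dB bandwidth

Step 1 — Resonance: ω₀ = 1/√(LC) = 1/√(0.00612·9.6e-08) = 4.126e+04 rad/s.
Step 2 — f₀ = ω₀/(2π) = 6566 Hz.
Step 3 — Parallel Q: Q = R/(ω₀L) = 281/(4.126e+04·0.00612) = 1.113.
Step 4 — Bandwidth: Δω = ω₀/Q = 3.707e+04 rad/s; BW = Δω/(2π) = 5900 Hz.

(a) f₀ = 6566 Hz  (b) Q = 1.113  (c) BW = 5900 Hz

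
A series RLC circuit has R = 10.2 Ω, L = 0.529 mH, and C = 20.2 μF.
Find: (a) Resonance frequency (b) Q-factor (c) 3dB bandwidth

Step 1 — Resonance: ω₀ = 1/√(LC) = 1/√(0.000529·2.02e-05) = 9674 rad/s.
Step 2 — f₀ = ω₀/(2π) = 1540 Hz.
Step 3 — Series Q: Q = ω₀L/R = 9674·0.000529/10.2 = 0.5017.
Step 4 — Bandwidth: Δω = ω₀/Q = 1.928e+04 rad/s; BW = Δω/(2π) = 3069 Hz.

(a) f₀ = 1540 Hz  (b) Q = 0.5017  (c) BW = 3069 Hz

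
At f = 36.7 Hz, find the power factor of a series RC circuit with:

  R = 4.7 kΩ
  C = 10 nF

Step 1 — Angular frequency: ω = 2π·f = 2π·36.7 = 230.6 rad/s.
Step 2 — Component impedances:
  R: Z = R = 4700 Ω
  C: Z = 1/(jωC) = -j/(ω·C) = 0 - j4.337e+05 Ω
Step 3 — Series combination: Z_total = R + C = 4700 - j4.337e+05 Ω = 4.337e+05∠-89.4° Ω.
Step 4 — Power factor: PF = cos(φ) = Re(Z)/|Z| = 4700/4.337e+05 = 0.01084.
Step 5 — Type: Im(Z) = -4.337e+05 ⇒ leading (phase φ = -89.4°).

PF = 0.01084 (leading, φ = -89.4°)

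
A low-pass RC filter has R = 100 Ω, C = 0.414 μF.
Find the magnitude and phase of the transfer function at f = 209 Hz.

Step 1 — Angular frequency: ω = 2π·209 = 1313 rad/s.
Step 2 — Transfer function: H(jω) = 1/(1 + jωRC).
Step 3 — Denominator: 1 + jωRC = 1 + j·1313·100·4.14e-07 = 1 + j0.05437.
Step 4 — H = 0.9971 - j0.05421.
Step 5 — Magnitude: |H| = 0.9985 (-0.0 dB); phase: φ = -3.1°.

|H| = 0.9985 (-0.0 dB), φ = -3.1°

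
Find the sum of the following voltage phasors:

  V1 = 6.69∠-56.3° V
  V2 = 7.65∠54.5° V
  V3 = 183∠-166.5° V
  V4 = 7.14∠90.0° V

Step 1 — Convert each phasor to rectangular form:
  V1 = 6.69·(cos(-56.3°) + j·sin(-56.3°)) = 3.712 - j5.566 V
  V2 = 7.65·(cos(54.5°) + j·sin(54.5°)) = 4.442 + j6.228 V
  V3 = 183·(cos(-166.5°) + j·sin(-166.5°)) = -177.9 - j42.72 V
  V4 = 7.14·(cos(90.0°) + j·sin(90.0°)) = 0 + j7.14 V
Step 2 — Sum components: V_total = -169.8 - j34.92 V.
Step 3 — Convert to polar: |V_total| = 173.3 V, ∠V_total = -168.4°.

V_total = 173.3∠-168.4° V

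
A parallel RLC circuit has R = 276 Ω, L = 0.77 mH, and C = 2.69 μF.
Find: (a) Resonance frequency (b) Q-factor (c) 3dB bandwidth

Step 1 — Resonance: ω₀ = 1/√(LC) = 1/√(0.00077·2.69e-06) = 2.197e+04 rad/s.
Step 2 — f₀ = ω₀/(2π) = 3497 Hz.
Step 3 — Parallel Q: Q = R/(ω₀L) = 276/(2.197e+04·0.00077) = 16.31.
Step 4 — Bandwidth: Δω = ω₀/Q = 1347 rad/s; BW = Δω/(2π) = 214.4 Hz.

(a) f₀ = 3497 Hz  (b) Q = 16.31  (c) BW = 214.4 Hz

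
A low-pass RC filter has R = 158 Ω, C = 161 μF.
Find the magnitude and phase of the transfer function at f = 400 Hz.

Step 1 — Angular frequency: ω = 2π·400 = 2513 rad/s.
Step 2 — Transfer function: H(jω) = 1/(1 + jωRC).
Step 3 — Denominator: 1 + jωRC = 1 + j·2513·158·0.000161 = 1 + j63.93.
Step 4 — H = 0.0002446 - j0.01564.
Step 5 — Magnitude: |H| = 0.01564 (-36.1 dB); phase: φ = -89.1°.

|H| = 0.01564 (-36.1 dB), φ = -89.1°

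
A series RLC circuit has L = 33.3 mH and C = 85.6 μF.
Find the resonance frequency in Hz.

Step 1 — Resonance condition Im(Z)=0 gives ω₀ = 1/√(LC).
Step 2 — ω₀ = 1/√(0.0333·8.56e-05) = 592.3 rad/s.
Step 3 — f₀ = ω₀/(2π) = 94.27 Hz.

f₀ = 94.27 Hz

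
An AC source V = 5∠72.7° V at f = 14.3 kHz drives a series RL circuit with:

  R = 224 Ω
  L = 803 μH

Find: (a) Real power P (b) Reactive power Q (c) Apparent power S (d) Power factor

Step 1 — Angular frequency: ω = 2π·f = 2π·1.43e+04 = 8.985e+04 rad/s.
Step 2 — Component impedances:
  R: Z = R = 224 Ω
  L: Z = jωL = j·8.985e+04·0.000803 = 0 + j72.15 Ω
Step 3 — Series combination: Z_total = R + L = 224 + j72.15 Ω = 235.3∠17.9° Ω.
Step 4 — Source phasor: V = 5∠72.7° V = 1.487 + j4.774 V.
Step 5 — Current: I = V / Z = 0.01223 + j0.01737 A = 0.02125∠54.8° A.
Step 6 — Complex power: S = V·I* = 0.1011 + j0.03257 VA.
Step 7 — Real power: P = Re(S) = 0.1011 W.
Step 8 — Reactive power: Q = Im(S) = 0.03257 VAR.
Step 9 — Apparent power: |S| = 0.1062 VA.
Step 10 — Power factor: PF = P/|S| = 0.9518 (lagging).

(a) P = 0.1011 W  (b) Q = 0.03257 VAR  (c) S = 0.1062 VA  (d) PF = 0.9518 (lagging)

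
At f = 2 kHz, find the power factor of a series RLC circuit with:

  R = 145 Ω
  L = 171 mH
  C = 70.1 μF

Step 1 — Angular frequency: ω = 2π·f = 2π·2000 = 1.257e+04 rad/s.
Step 2 — Component impedances:
  R: Z = R = 145 Ω
  L: Z = jωL = j·1.257e+04·0.171 = 0 + j2149 Ω
  C: Z = 1/(jωC) = -j/(ω·C) = 0 - j1.135 Ω
Step 3 — Series combination: Z_total = R + L + C = 145 + j2148 Ω = 2153∠86.1° Ω.
Step 4 — Power factor: PF = cos(φ) = Re(Z)/|Z| = 145/2152.6 = 0.06736.
Step 5 — Type: Im(Z) = 2148 ⇒ lagging (phase φ = 86.1°).

PF = 0.06736 (lagging, φ = 86.1°)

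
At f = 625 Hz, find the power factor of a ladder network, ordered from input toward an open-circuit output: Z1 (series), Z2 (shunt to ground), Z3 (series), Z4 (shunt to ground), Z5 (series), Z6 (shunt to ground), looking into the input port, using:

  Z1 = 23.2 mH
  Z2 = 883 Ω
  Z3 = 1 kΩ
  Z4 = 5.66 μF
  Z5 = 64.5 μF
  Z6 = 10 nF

Step 1 — Angular frequency: ω = 2π·f = 2π·625 = 3927 rad/s.
Step 2 — Component impedances:
  Z1: Z = jωL = j·3927·0.0232 = 0 + j91.11 Ω
  Z2: Z = R = 883 Ω
  Z3: Z = R = 1000 Ω
  Z4: Z = 1/(jωC) = -j/(ω·C) = 0 - j44.99 Ω
  Z5: Z = 1/(jωC) = -j/(ω·C) = 0 - j3.948 Ω
  Z6: Z = 1/(jωC) = -j/(ω·C) = 0 - j2.546e+04 Ω
Step 3 — Ladder network (open output): work backward from the far end, alternating series and parallel combinations. Z_in = 469.2 + j81.24 Ω = 476.1∠9.8° Ω.
Step 4 — Power factor: PF = cos(φ) = Re(Z)/|Z| = 469.17/476.15 = 0.9853.
Step 5 — Type: Im(Z) = 81.24 ⇒ lagging (phase φ = 9.8°).

PF = 0.9853 (lagging, φ = 9.8°)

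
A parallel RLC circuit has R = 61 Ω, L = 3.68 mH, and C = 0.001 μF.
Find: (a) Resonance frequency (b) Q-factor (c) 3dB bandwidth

Step 1 — Resonance: ω₀ = 1/√(LC) = 1/√(0.00368·1e-09) = 5.213e+05 rad/s.
Step 2 — f₀ = ω₀/(2π) = 8.297e+04 Hz.
Step 3 — Parallel Q: Q = R/(ω₀L) = 61/(5.213e+05·0.00368) = 0.0318.
Step 4 — Bandwidth: Δω = ω₀/Q = 1.639e+07 rad/s; BW = Δω/(2π) = 2.609e+06 Hz.

(a) f₀ = 8.297e+04 Hz  (b) Q = 0.0318  (c) BW = 2.609e+06 Hz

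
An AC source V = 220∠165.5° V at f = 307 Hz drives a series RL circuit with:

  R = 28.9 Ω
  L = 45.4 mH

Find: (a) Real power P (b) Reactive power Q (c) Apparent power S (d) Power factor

Step 1 — Angular frequency: ω = 2π·f = 2π·307 = 1929 rad/s.
Step 2 — Component impedances:
  R: Z = R = 28.9 Ω
  L: Z = jωL = j·1929·0.0454 = 0 + j87.57 Ω
Step 3 — Series combination: Z_total = R + L = 28.9 + j87.57 Ω = 92.22∠71.7° Ω.
Step 4 — Source phasor: V = 220∠165.5° V = -213 + j55.08 V.
Step 5 — Current: I = V / Z = -0.1566 + j2.38 A = 2.386∠93.8° A.
Step 6 — Complex power: S = V·I* = 164.5 + j498.4 VA.
Step 7 — Real power: P = Re(S) = 164.5 W.
Step 8 — Reactive power: Q = Im(S) = 498.4 VAR.
Step 9 — Apparent power: |S| = 524.8 VA.
Step 10 — Power factor: PF = P/|S| = 0.3134 (lagging).

(a) P = 164.5 W  (b) Q = 498.4 VAR  (c) S = 524.8 VA  (d) PF = 0.3134 (lagging)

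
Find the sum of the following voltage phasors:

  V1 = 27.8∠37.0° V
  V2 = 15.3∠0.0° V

Step 1 — Convert each phasor to rectangular form:
  V1 = 27.8·(cos(37.0°) + j·sin(37.0°)) = 22.2 + j16.73 V
  V2 = 15.3·(cos(0.0°) + j·sin(0.0°)) = 15.3 V
Step 2 — Sum components: V_total = 37.5 + j16.73 V.
Step 3 — Convert to polar: |V_total| = 41.06 V, ∠V_total = 24.0°.

V_total = 41.06∠24.0° V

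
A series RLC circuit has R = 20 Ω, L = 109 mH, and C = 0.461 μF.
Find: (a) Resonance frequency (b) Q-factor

Step 1 — Resonance condition Im(Z)=0 gives ω₀ = 1/√(LC).
Step 2 — ω₀ = 1/√(0.109·4.61e-07) = 4461 rad/s.
Step 3 — f₀ = ω₀/(2π) = 710 Hz.
Step 4 — Series Q: Q = ω₀L/R = 4461·0.109/20 = 24.31.

(a) f₀ = 710 Hz  (b) Q = 24.31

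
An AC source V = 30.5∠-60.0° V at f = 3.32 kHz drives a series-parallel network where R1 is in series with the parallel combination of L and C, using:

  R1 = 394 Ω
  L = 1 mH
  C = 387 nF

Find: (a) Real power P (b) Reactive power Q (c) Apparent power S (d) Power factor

Step 1 — Angular frequency: ω = 2π·f = 2π·3320 = 2.086e+04 rad/s.
Step 2 — Component impedances:
  R1: Z = R = 394 Ω
  L: Z = jωL = j·2.086e+04·0.001 = 0 + j20.86 Ω
  C: Z = 1/(jωC) = -j/(ω·C) = 0 - j123.9 Ω
Step 3 — Parallel branch: L || C = 1/(1/L + 1/C) = 0 + j25.08 Ω.
Step 4 — Series with R1: Z_total = R1 + (L || C) = 394 + j25.08 Ω = 394.8∠3.6° Ω.
Step 5 — Source phasor: V = 30.5∠-60.0° V = 15.25 - j26.41 V.
Step 6 — Current: I = V / Z = 0.0343 - j0.06922 A = 0.07725∠-63.6° A.
Step 7 — Complex power: S = V·I* = 2.352 + j0.1497 VA.
Step 8 — Real power: P = Re(S) = 2.352 W.
Step 9 — Reactive power: Q = Im(S) = 0.1497 VAR.
Step 10 — Apparent power: |S| = 2.356 VA.
Step 11 — Power factor: PF = P/|S| = 0.998 (lagging).

(a) P = 2.352 W  (b) Q = 0.1497 VAR  (c) S = 2.356 VA  (d) PF = 0.998 (lagging)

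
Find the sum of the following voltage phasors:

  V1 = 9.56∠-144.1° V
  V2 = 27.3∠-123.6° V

Step 1 — Convert each phasor to rectangular form:
  V1 = 9.56·(cos(-144.1°) + j·sin(-144.1°)) = -7.744 - j5.606 V
  V2 = 27.3·(cos(-123.6°) + j·sin(-123.6°)) = -15.11 - j22.74 V
Step 2 — Sum components: V_total = -22.85 - j28.34 V.
Step 3 — Convert to polar: |V_total| = 36.41 V, ∠V_total = -128.9°.

V_total = 36.41∠-128.9° V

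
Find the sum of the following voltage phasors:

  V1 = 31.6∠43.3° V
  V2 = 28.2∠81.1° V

Step 1 — Convert each phasor to rectangular form:
  V1 = 31.6·(cos(43.3°) + j·sin(43.3°)) = 23 + j21.67 V
  V2 = 28.2·(cos(81.1°) + j·sin(81.1°)) = 4.363 + j27.86 V
Step 2 — Sum components: V_total = 27.36 + j49.53 V.
Step 3 — Convert to polar: |V_total| = 56.59 V, ∠V_total = 61.1°.

V_total = 56.59∠61.1° V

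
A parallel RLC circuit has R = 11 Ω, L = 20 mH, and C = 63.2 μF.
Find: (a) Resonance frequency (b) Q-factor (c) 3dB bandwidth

Step 1 — Resonance: ω₀ = 1/√(LC) = 1/√(0.02·6.32e-05) = 889.5 rad/s.
Step 2 — f₀ = ω₀/(2π) = 141.6 Hz.
Step 3 — Parallel Q: Q = R/(ω₀L) = 11/(889.5·0.02) = 0.6184.
Step 4 — Bandwidth: Δω = ω₀/Q = 1438 rad/s; BW = Δω/(2π) = 228.9 Hz.

(a) f₀ = 141.6 Hz  (b) Q = 0.6184  (c) BW = 228.9 Hz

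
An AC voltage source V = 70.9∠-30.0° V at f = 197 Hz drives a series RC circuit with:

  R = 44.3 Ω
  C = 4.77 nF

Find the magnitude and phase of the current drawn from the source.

Step 1 — Angular frequency: ω = 2π·f = 2π·197 = 1238 rad/s.
Step 2 — Component impedances:
  R: Z = R = 44.3 Ω
  C: Z = 1/(jωC) = -j/(ω·C) = 0 - j1.694e+05 Ω
Step 3 — Series combination: Z_total = R + C = 44.3 - j1.694e+05 Ω = 1.694e+05∠-90.0° Ω.
Step 4 — Source phasor: V = 70.9∠-30.0° V = 61.4 - j35.45 V.
Step 5 — Ohm's law: I = V / Z_total = (61.4 - j35.45) / (44.3 - j1.694e+05) = 0.0002094 + j0.0003625 A.
Step 6 — Convert to polar: |I| = 0.0004186 A, ∠I = 60.0°.

I = 0.0004186∠60.0° A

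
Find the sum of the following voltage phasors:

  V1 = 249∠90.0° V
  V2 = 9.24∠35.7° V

Step 1 — Convert each phasor to rectangular form:
  V1 = 249·(cos(90.0°) + j·sin(90.0°)) = 0 + j249 V
  V2 = 9.24·(cos(35.7°) + j·sin(35.7°)) = 7.504 + j5.392 V
Step 2 — Sum components: V_total = 7.504 + j254.4 V.
Step 3 — Convert to polar: |V_total| = 254.5 V, ∠V_total = 88.3°.

V_total = 254.5∠88.3° V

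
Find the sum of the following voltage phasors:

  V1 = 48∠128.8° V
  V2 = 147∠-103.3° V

Step 1 — Convert each phasor to rectangular form:
  V1 = 48·(cos(128.8°) + j·sin(128.8°)) = -30.08 + j37.41 V
  V2 = 147·(cos(-103.3°) + j·sin(-103.3°)) = -33.82 - j143.1 V
Step 2 — Sum components: V_total = -63.89 - j105.6 V.
Step 3 — Convert to polar: |V_total| = 123.5 V, ∠V_total = -121.2°.

V_total = 123.5∠-121.2° V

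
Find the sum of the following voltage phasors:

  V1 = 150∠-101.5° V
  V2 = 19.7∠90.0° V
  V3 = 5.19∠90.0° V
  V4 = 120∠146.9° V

Step 1 — Convert each phasor to rectangular form:
  V1 = 150·(cos(-101.5°) + j·sin(-101.5°)) = -29.91 - j147 V
  V2 = 19.7·(cos(90.0°) + j·sin(90.0°)) = 0 + j19.7 V
  V3 = 5.19·(cos(90.0°) + j·sin(90.0°)) = 0 + j5.19 V
  V4 = 120·(cos(146.9°) + j·sin(146.9°)) = -100.5 + j65.53 V
Step 2 — Sum components: V_total = -130.4 - j56.57 V.
Step 3 — Convert to polar: |V_total| = 142.2 V, ∠V_total = -156.6°.

V_total = 142.2∠-156.6° V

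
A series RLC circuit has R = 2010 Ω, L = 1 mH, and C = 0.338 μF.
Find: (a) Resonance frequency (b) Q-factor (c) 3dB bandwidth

Step 1 — Resonance: ω₀ = 1/√(LC) = 1/√(0.001·3.38e-07) = 5.439e+04 rad/s.
Step 2 — f₀ = ω₀/(2π) = 8657 Hz.
Step 3 — Series Q: Q = ω₀L/R = 5.439e+04·0.001/2010 = 0.02706.
Step 4 — Bandwidth: Δω = ω₀/Q = 2.01e+06 rad/s; BW = Δω/(2π) = 3.199e+05 Hz.

(a) f₀ = 8657 Hz  (b) Q = 0.02706  (c) BW = 3.199e+05 Hz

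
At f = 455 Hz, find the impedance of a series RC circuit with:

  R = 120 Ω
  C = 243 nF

Step 1 — Angular frequency: ω = 2π·f = 2π·455 = 2859 rad/s.
Step 2 — Component impedances:
  R: Z = R = 120 Ω
  C: Z = 1/(jωC) = -j/(ω·C) = 0 - j1439 Ω
Step 3 — Series combination: Z_total = R + C = 120 - j1439 Ω = 1444∠-85.2° Ω.

Z = 120 - j1439 Ω = 1444∠-85.2° Ω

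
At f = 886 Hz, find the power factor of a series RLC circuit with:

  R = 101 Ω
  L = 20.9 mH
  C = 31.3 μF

Step 1 — Angular frequency: ω = 2π·f = 2π·886 = 5567 rad/s.
Step 2 — Component impedances:
  R: Z = R = 101 Ω
  L: Z = jωL = j·5567·0.0209 = 0 + j116.3 Ω
  C: Z = 1/(jωC) = -j/(ω·C) = 0 - j5.739 Ω
Step 3 — Series combination: Z_total = R + L + C = 101 + j110.6 Ω = 149.8∠47.6° Ω.
Step 4 — Power factor: PF = cos(φ) = Re(Z)/|Z| = 101/149.78 = 0.6743.
Step 5 — Type: Im(Z) = 110.6 ⇒ lagging (phase φ = 47.6°).

PF = 0.6743 (lagging, φ = 47.6°)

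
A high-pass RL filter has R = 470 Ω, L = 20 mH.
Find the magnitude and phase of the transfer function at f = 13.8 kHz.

Step 1 — Angular frequency: ω = 2π·1.38e+04 = 8.671e+04 rad/s.
Step 2 — Transfer function: H(jω) = jωL/(R + jωL).
Step 3 — Numerator jωL = j·1734; denominator R + jωL = 470 + j1734.
Step 4 — H = 0.9316 + j0.2525.
Step 5 — Magnitude: |H| = 0.9652 (-0.3 dB); phase: φ = 15.2°.

|H| = 0.9652 (-0.3 dB), φ = 15.2°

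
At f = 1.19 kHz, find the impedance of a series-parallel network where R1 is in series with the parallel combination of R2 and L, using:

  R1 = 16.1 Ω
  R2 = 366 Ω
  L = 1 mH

Step 1 — Angular frequency: ω = 2π·f = 2π·1190 = 7477 rad/s.
Step 2 — Component impedances:
  R1: Z = R = 16.1 Ω
  R2: Z = R = 366 Ω
  L: Z = jωL = j·7477·0.001 = 0 + j7.477 Ω
Step 3 — Parallel branch: R2 || L = 1/(1/R2 + 1/L) = 0.1527 + j7.474 Ω.
Step 4 — Series with R1: Z_total = R1 + (R2 || L) = 16.25 + j7.474 Ω = 17.89∠24.7° Ω.

Z = 16.25 + j7.474 Ω = 17.89∠24.7° Ω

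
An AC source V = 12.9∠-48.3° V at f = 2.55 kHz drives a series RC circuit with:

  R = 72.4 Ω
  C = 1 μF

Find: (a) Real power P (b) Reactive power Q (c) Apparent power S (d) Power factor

Step 1 — Angular frequency: ω = 2π·f = 2π·2550 = 1.602e+04 rad/s.
Step 2 — Component impedances:
  R: Z = R = 72.4 Ω
  C: Z = 1/(jωC) = -j/(ω·C) = 0 - j62.41 Ω
Step 3 — Series combination: Z_total = R + C = 72.4 - j62.41 Ω = 95.59∠-40.8° Ω.
Step 4 — Source phasor: V = 12.9∠-48.3° V = 8.581 - j9.632 V.
Step 5 — Current: I = V / Z = 0.1338 - j0.0177 A = 0.135∠-7.5° A.
Step 6 — Complex power: S = V·I* = 1.319 - j1.137 VA.
Step 7 — Real power: P = Re(S) = 1.319 W.
Step 8 — Reactive power: Q = Im(S) = -1.137 VAR.
Step 9 — Apparent power: |S| = 1.741 VA.
Step 10 — Power factor: PF = P/|S| = 0.7574 (leading).

(a) P = 1.319 W  (b) Q = -1.137 VAR  (c) S = 1.741 VA  (d) PF = 0.7574 (leading)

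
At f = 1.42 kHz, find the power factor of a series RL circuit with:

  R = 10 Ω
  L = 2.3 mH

Step 1 — Angular frequency: ω = 2π·f = 2π·1420 = 8922 rad/s.
Step 2 — Component impedances:
  R: Z = R = 10 Ω
  L: Z = jωL = j·8922·0.0023 = 0 + j20.52 Ω
Step 3 — Series combination: Z_total = R + L = 10 + j20.52 Ω = 22.83∠64.0° Ω.
Step 4 — Power factor: PF = cos(φ) = Re(Z)/|Z| = 10/22.828 = 0.4381.
Step 5 — Type: Im(Z) = 20.52 ⇒ lagging (phase φ = 64.0°).

PF = 0.4381 (lagging, φ = 64.0°)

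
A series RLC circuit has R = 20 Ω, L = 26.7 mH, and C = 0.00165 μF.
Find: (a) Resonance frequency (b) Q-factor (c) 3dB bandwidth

Step 1 — Resonance condition Im(Z)=0 gives ω₀ = 1/√(LC).
Step 2 — ω₀ = 1/√(0.0267·1.65e-09) = 1.507e+05 rad/s.
Step 3 — f₀ = ω₀/(2π) = 2.398e+04 Hz.
Step 4 — Series Q: Q = ω₀L/R = 1.507e+05·0.0267/20 = 201.1.
Step 5 — 3dB bandwidth: Δω = ω₀/Q = 749.1 rad/s; BW = Δω/(2π) = 119.2 Hz.

(a) f₀ = 2.398e+04 Hz  (b) Q = 201.1  (c) BW = 119.2 Hz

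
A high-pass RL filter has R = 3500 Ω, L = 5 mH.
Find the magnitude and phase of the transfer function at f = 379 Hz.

Step 1 — Angular frequency: ω = 2π·379 = 2381 rad/s.
Step 2 — Transfer function: H(jω) = jωL/(R + jωL).
Step 3 — Numerator jωL = j·11.91; denominator R + jωL = 3500 + j11.91.
Step 4 — H = 1.157e-05 + j0.003402.
Step 5 — Magnitude: |H| = 0.003402 (-49.4 dB); phase: φ = 89.8°.

|H| = 0.003402 (-49.4 dB), φ = 89.8°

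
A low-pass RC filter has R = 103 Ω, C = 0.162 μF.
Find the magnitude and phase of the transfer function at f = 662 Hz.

Step 1 — Angular frequency: ω = 2π·662 = 4159 rad/s.
Step 2 — Transfer function: H(jω) = 1/(1 + jωRC).
Step 3 — Denominator: 1 + jωRC = 1 + j·4159·103·1.62e-07 = 1 + j0.0694.
Step 4 — H = 0.9952 - j0.06907.
Step 5 — Magnitude: |H| = 0.9976 (-0.0 dB); phase: φ = -4.0°.

|H| = 0.9976 (-0.0 dB), φ = -4.0°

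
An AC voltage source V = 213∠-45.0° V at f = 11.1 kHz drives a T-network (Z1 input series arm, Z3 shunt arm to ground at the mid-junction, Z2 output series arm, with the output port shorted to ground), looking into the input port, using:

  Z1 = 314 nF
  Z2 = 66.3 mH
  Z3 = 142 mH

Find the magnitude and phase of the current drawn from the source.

Step 1 — Angular frequency: ω = 2π·f = 2π·1.11e+04 = 6.974e+04 rad/s.
Step 2 — Component impedances:
  Z1: Z = 1/(jωC) = -j/(ω·C) = 0 - j45.66 Ω
  Z2: Z = jωL = j·6.974e+04·0.0663 = 0 + j4624 Ω
  Z3: Z = jωL = j·6.974e+04·0.142 = 0 + j9904 Ω
Step 3 — With the output port shorted to ground, the output series arm Z2 runs from the junction to ground; the shunt arm Z3 also runs from the junction to ground. They appear in parallel: Z3 || Z2 = 0 + j3152 Ω.
Step 4 — Series with input arm Z1: Z_in = Z1 + (Z3 || Z2) = 0 + j3107 Ω = 3107∠90.0° Ω.
Step 5 — Source phasor: V = 213∠-45.0° V = 150.6 - j150.6 V.
Step 6 — Ohm's law: I = V / Z_total = (150.6 - j150.6) / (0 + j3107) = -0.04848 - j0.04848 A.
Step 7 — Convert to polar: |I| = 0.06856 A, ∠I = -135.0°.

I = 0.06856∠-135.0° A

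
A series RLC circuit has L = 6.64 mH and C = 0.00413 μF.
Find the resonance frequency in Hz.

Step 1 — Resonance condition Im(Z)=0 gives ω₀ = 1/√(LC).
Step 2 — ω₀ = 1/√(0.00664·4.13e-09) = 1.91e+05 rad/s.
Step 3 — f₀ = ω₀/(2π) = 3.039e+04 Hz.

f₀ = 3.039e+04 Hz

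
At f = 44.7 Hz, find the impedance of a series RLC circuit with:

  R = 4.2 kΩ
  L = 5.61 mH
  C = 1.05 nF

Step 1 — Angular frequency: ω = 2π·f = 2π·44.7 = 280.9 rad/s.
Step 2 — Component impedances:
  R: Z = R = 4200 Ω
  L: Z = jωL = j·280.9·0.00561 = 0 + j1.576 Ω
  C: Z = 1/(jωC) = -j/(ω·C) = 0 - j3.391e+06 Ω
Step 3 — Series combination: Z_total = R + L + C = 4200 - j3.391e+06 Ω = 3.391e+06∠-89.9° Ω.

Z = 4200 - j3.391e+06 Ω = 3.391e+06∠-89.9° Ω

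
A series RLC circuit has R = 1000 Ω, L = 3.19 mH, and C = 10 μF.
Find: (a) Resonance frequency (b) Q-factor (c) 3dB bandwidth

Step 1 — Resonance condition Im(Z)=0 gives ω₀ = 1/√(LC).
Step 2 — ω₀ = 1/√(0.00319·1e-05) = 5599 rad/s.
Step 3 — f₀ = ω₀/(2π) = 891.1 Hz.
Step 4 — Series Q: Q = ω₀L/R = 5599·0.00319/1000 = 0.01786.
Step 5 — 3dB bandwidth: Δω = ω₀/Q = 3.135e+05 rad/s; BW = Δω/(2π) = 4.989e+04 Hz.

(a) f₀ = 891.1 Hz  (b) Q = 0.01786  (c) BW = 4.989e+04 Hz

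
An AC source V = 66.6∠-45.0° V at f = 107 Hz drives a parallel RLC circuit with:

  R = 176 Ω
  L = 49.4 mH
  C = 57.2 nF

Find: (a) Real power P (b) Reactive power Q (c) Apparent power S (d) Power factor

Step 1 — Angular frequency: ω = 2π·f = 2π·107 = 672.3 rad/s.
Step 2 — Component impedances:
  R: Z = R = 176 Ω
  L: Z = jωL = j·672.3·0.0494 = 0 + j33.21 Ω
  C: Z = 1/(jωC) = -j/(ω·C) = 0 - j2.6e+04 Ω
Step 3 — Parallel combination: 1/Z_total = 1/R + 1/L + 1/C; Z_total = 6.067 + j32.11 Ω = 32.68∠79.3° Ω.
Step 4 — Source phasor: V = 66.6∠-45.0° V = 47.09 - j47.09 V.
Step 5 — Current: I = V / Z = -1.149 - j1.684 A = 2.038∠-124.3° A.
Step 6 — Complex power: S = V·I* = 25.2 + j133.4 VA.
Step 7 — Real power: P = Re(S) = 25.2 W.
Step 8 — Reactive power: Q = Im(S) = 133.4 VAR.
Step 9 — Apparent power: |S| = 135.7 VA.
Step 10 — Power factor: PF = P/|S| = 0.1857 (lagging).

(a) P = 25.2 W  (b) Q = 133.4 VAR  (c) S = 135.7 VA  (d) PF = 0.1857 (lagging)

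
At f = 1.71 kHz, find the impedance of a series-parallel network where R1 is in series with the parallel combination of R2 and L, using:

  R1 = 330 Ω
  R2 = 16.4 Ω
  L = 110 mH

Step 1 — Angular frequency: ω = 2π·f = 2π·1710 = 1.074e+04 rad/s.
Step 2 — Component impedances:
  R1: Z = R = 330 Ω
  R2: Z = R = 16.4 Ω
  L: Z = jωL = j·1.074e+04·0.11 = 0 + j1182 Ω
Step 3 — Parallel branch: R2 || L = 1/(1/R2 + 1/L) = 16.4 + j0.2275 Ω.
Step 4 — Series with R1: Z_total = R1 + (R2 || L) = 346.4 + j0.2275 Ω = 346.4∠0.0° Ω.

Z = 346.4 + j0.2275 Ω = 346.4∠0.0° Ω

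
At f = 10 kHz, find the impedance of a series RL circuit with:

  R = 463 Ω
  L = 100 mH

Step 1 — Angular frequency: ω = 2π·f = 2π·1e+04 = 6.283e+04 rad/s.
Step 2 — Component impedances:
  R: Z = R = 463 Ω
  L: Z = jωL = j·6.283e+04·0.1 = 0 + j6283 Ω
Step 3 — Series combination: Z_total = R + L = 463 + j6283 Ω = 6300∠85.8° Ω.

Z = 463 + j6283 Ω = 6300∠85.8° Ω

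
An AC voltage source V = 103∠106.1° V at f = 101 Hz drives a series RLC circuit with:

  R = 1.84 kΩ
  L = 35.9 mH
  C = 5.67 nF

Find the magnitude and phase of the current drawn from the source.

Step 1 — Angular frequency: ω = 2π·f = 2π·101 = 634.6 rad/s.
Step 2 — Component impedances:
  R: Z = R = 1840 Ω
  L: Z = jωL = j·634.6·0.0359 = 0 + j22.78 Ω
  C: Z = 1/(jωC) = -j/(ω·C) = 0 - j2.779e+05 Ω
Step 3 — Series combination: Z_total = R + L + C = 1840 - j2.779e+05 Ω = 2.779e+05∠-89.6° Ω.
Step 4 — Source phasor: V = 103∠106.1° V = -28.56 + j98.96 V.
Step 5 — Ohm's law: I = V / Z_total = (-28.56 + j98.96) / (1840 - j2.779e+05) = -0.0003568 - j0.0001004 A.
Step 6 — Convert to polar: |I| = 0.0003706 A, ∠I = -164.3°.

I = 0.0003706∠-164.3° A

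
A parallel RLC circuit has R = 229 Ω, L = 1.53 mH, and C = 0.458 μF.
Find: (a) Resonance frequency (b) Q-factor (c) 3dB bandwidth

Step 1 — Resonance: ω₀ = 1/√(LC) = 1/√(0.00153·4.58e-07) = 3.778e+04 rad/s.
Step 2 — f₀ = ω₀/(2π) = 6012 Hz.
Step 3 — Parallel Q: Q = R/(ω₀L) = 229/(3.778e+04·0.00153) = 3.962.
Step 4 — Bandwidth: Δω = ω₀/Q = 9535 rad/s; BW = Δω/(2π) = 1517 Hz.

(a) f₀ = 6012 Hz  (b) Q = 3.962  (c) BW = 1517 Hz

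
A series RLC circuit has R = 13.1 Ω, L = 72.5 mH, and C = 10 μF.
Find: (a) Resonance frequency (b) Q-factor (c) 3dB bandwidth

Step 1 — Resonance: ω₀ = 1/√(LC) = 1/√(0.0725·1e-05) = 1174 rad/s.
Step 2 — f₀ = ω₀/(2π) = 186.9 Hz.
Step 3 — Series Q: Q = ω₀L/R = 1174·0.0725/13.1 = 6.5.
Step 4 — Bandwidth: Δω = ω₀/Q = 180.7 rad/s; BW = Δω/(2π) = 28.76 Hz.

(a) f₀ = 186.9 Hz  (b) Q = 6.5  (c) BW = 28.76 Hz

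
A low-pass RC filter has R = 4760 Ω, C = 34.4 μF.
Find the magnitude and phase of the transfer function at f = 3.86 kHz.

Step 1 — Angular frequency: ω = 2π·3860 = 2.425e+04 rad/s.
Step 2 — Transfer function: H(jω) = 1/(1 + jωRC).
Step 3 — Denominator: 1 + jωRC = 1 + j·2.425e+04·4760·3.44e-05 = 1 + j3971.
Step 4 — H = 6.341e-08 - j0.0002518.
Step 5 — Magnitude: |H| = 0.0002518 (-72.0 dB); phase: φ = -90.0°.

|H| = 0.0002518 (-72.0 dB), φ = -90.0°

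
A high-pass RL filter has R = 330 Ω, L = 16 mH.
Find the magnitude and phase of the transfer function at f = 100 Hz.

Step 1 — Angular frequency: ω = 2π·100 = 628.3 rad/s.
Step 2 — Transfer function: H(jω) = jωL/(R + jωL).
Step 3 — Numerator jωL = j·10.05; denominator R + jωL = 330 + j10.05.
Step 4 — H = 0.0009272 + j0.03044.
Step 5 — Magnitude: |H| = 0.03045 (-30.3 dB); phase: φ = 88.3°.

|H| = 0.03045 (-30.3 dB), φ = 88.3°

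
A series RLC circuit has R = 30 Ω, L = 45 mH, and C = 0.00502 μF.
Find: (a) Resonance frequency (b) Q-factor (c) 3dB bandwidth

Step 1 — Resonance condition Im(Z)=0 gives ω₀ = 1/√(LC).
Step 2 — ω₀ = 1/√(0.045·5.02e-09) = 6.653e+04 rad/s.
Step 3 — f₀ = ω₀/(2π) = 1.059e+04 Hz.
Step 4 — Series Q: Q = ω₀L/R = 6.653e+04·0.045/30 = 99.8.
Step 5 — 3dB bandwidth: Δω = ω₀/Q = 666.7 rad/s; BW = Δω/(2π) = 106.1 Hz.

(a) f₀ = 1.059e+04 Hz  (b) Q = 99.8  (c) BW = 106.1 Hz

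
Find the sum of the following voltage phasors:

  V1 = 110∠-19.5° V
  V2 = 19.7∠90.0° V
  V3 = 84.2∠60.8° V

Step 1 — Convert each phasor to rectangular form:
  V1 = 110·(cos(-19.5°) + j·sin(-19.5°)) = 103.7 - j36.72 V
  V2 = 19.7·(cos(90.0°) + j·sin(90.0°)) = 0 + j19.7 V
  V3 = 84.2·(cos(60.8°) + j·sin(60.8°)) = 41.08 + j73.5 V
Step 2 — Sum components: V_total = 144.8 + j56.48 V.
Step 3 — Convert to polar: |V_total| = 155.4 V, ∠V_total = 21.3°.

V_total = 155.4∠21.3° V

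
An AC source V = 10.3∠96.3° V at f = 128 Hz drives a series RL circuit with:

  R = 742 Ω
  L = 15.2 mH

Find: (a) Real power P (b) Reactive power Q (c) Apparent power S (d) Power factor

Step 1 — Angular frequency: ω = 2π·f = 2π·128 = 804.2 rad/s.
Step 2 — Component impedances:
  R: Z = R = 742 Ω
  L: Z = jωL = j·804.2·0.0152 = 0 + j12.22 Ω
Step 3 — Series combination: Z_total = R + L = 742 + j12.22 Ω = 742.1∠0.9° Ω.
Step 4 — Source phasor: V = 10.3∠96.3° V = -1.13 + j10.24 V.
Step 5 — Current: I = V / Z = -0.001296 + j0.01382 A = 0.01388∠95.4° A.
Step 6 — Complex power: S = V·I* = 0.1429 + j0.002355 VA.
Step 7 — Real power: P = Re(S) = 0.1429 W.
Step 8 — Reactive power: Q = Im(S) = 0.002355 VAR.
Step 9 — Apparent power: |S| = 0.143 VA.
Step 10 — Power factor: PF = P/|S| = 0.9999 (lagging).

(a) P = 0.1429 W  (b) Q = 0.002355 VAR  (c) S = 0.143 VA  (d) PF = 0.9999 (lagging)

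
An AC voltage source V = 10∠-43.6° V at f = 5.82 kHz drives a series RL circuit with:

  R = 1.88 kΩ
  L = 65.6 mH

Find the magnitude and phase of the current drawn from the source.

Step 1 — Angular frequency: ω = 2π·f = 2π·5820 = 3.657e+04 rad/s.
Step 2 — Component impedances:
  R: Z = R = 1880 Ω
  L: Z = jωL = j·3.657e+04·0.0656 = 0 + j2399 Ω
Step 3 — Series combination: Z_total = R + L = 1880 + j2399 Ω = 3048∠51.9° Ω.
Step 4 — Source phasor: V = 10∠-43.6° V = 7.242 - j6.896 V.
Step 5 — Ohm's law: I = V / Z_total = (7.242 - j6.896) / (1880 + j2399) = -0.0003153 - j0.003266 A.
Step 6 — Convert to polar: |I| = 0.003281 A, ∠I = -95.5°.

I = 0.003281∠-95.5° A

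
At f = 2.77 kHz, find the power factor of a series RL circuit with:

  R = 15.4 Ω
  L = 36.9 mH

Step 1 — Angular frequency: ω = 2π·f = 2π·2770 = 1.74e+04 rad/s.
Step 2 — Component impedances:
  R: Z = R = 15.4 Ω
  L: Z = jωL = j·1.74e+04·0.0369 = 0 + j642.2 Ω
Step 3 — Series combination: Z_total = R + L = 15.4 + j642.2 Ω = 642.4∠88.6° Ω.
Step 4 — Power factor: PF = cos(φ) = Re(Z)/|Z| = 15.4/642.4 = 0.02397.
Step 5 — Type: Im(Z) = 642.2 ⇒ lagging (phase φ = 88.6°).

PF = 0.02397 (lagging, φ = 88.6°)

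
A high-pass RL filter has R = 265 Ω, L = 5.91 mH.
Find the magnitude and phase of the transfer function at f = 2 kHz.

Step 1 — Angular frequency: ω = 2π·2000 = 1.257e+04 rad/s.
Step 2 — Transfer function: H(jω) = jωL/(R + jωL).
Step 3 — Numerator jωL = j·74.27; denominator R + jωL = 265 + j74.27.
Step 4 — H = 0.07282 + j0.2598.
Step 5 — Magnitude: |H| = 0.2699 (-11.4 dB); phase: φ = 74.3°.

|H| = 0.2699 (-11.4 dB), φ = 74.3°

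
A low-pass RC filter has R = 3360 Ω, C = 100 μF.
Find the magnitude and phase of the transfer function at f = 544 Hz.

Step 1 — Angular frequency: ω = 2π·544 = 3418 rad/s.
Step 2 — Transfer function: H(jω) = 1/(1 + jωRC).
Step 3 — Denominator: 1 + jωRC = 1 + j·3418·3360·0.0001 = 1 + j1148.
Step 4 — H = 7.582e-07 - j0.0008707.
Step 5 — Magnitude: |H| = 0.0008707 (-61.2 dB); phase: φ = -90.0°.

|H| = 0.0008707 (-61.2 dB), φ = -90.0°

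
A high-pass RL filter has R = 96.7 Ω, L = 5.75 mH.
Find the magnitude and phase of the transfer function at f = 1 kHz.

Step 1 — Angular frequency: ω = 2π·1000 = 6283 rad/s.
Step 2 — Transfer function: H(jω) = jωL/(R + jωL).
Step 3 — Numerator jωL = j·36.13; denominator R + jωL = 96.7 + j36.13.
Step 4 — H = 0.1225 + j0.3278.
Step 5 — Magnitude: |H| = 0.35 (-9.1 dB); phase: φ = 69.5°.

|H| = 0.35 (-9.1 dB), φ = 69.5°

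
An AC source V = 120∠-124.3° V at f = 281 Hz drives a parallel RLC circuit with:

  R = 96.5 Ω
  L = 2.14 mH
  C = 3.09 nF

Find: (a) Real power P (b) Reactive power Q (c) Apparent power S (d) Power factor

Step 1 — Angular frequency: ω = 2π·f = 2π·281 = 1766 rad/s.
Step 2 — Component impedances:
  R: Z = R = 96.5 Ω
  L: Z = jωL = j·1766·0.00214 = 0 + j3.778 Ω
  C: Z = 1/(jωC) = -j/(ω·C) = 0 - j1.833e+05 Ω
Step 3 — Parallel combination: 1/Z_total = 1/R + 1/L + 1/C; Z_total = 0.1477 + j3.773 Ω = 3.776∠87.8° Ω.
Step 4 — Source phasor: V = 120∠-124.3° V = -67.62 - j99.13 V.
Step 5 — Current: I = V / Z = -26.94 + j16.87 A = 31.78∠147.9° A.
Step 6 — Complex power: S = V·I* = 149.2 + j3811 VA.
Step 7 — Real power: P = Re(S) = 149.2 W.
Step 8 — Reactive power: Q = Im(S) = 3811 VAR.
Step 9 — Apparent power: |S| = 3814 VA.
Step 10 — Power factor: PF = P/|S| = 0.03912 (lagging).

(a) P = 149.2 W  (b) Q = 3811 VAR  (c) S = 3814 VA  (d) PF = 0.03912 (lagging)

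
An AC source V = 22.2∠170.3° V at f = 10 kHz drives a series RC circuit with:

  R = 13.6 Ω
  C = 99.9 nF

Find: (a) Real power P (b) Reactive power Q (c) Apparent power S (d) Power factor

Step 1 — Angular frequency: ω = 2π·f = 2π·1e+04 = 6.283e+04 rad/s.
Step 2 — Component impedances:
  R: Z = R = 13.6 Ω
  C: Z = 1/(jωC) = -j/(ω·C) = 0 - j159.3 Ω
Step 3 — Series combination: Z_total = R + C = 13.6 - j159.3 Ω = 159.9∠-85.1° Ω.
Step 4 — Source phasor: V = 22.2∠170.3° V = -21.88 + j3.74 V.
Step 5 — Current: I = V / Z = -0.03495 - j0.1344 A = 0.1388∠-104.6° A.
Step 6 — Complex power: S = V·I* = 0.2622 - j3.071 VA.
Step 7 — Real power: P = Re(S) = 0.2622 W.
Step 8 — Reactive power: Q = Im(S) = -3.071 VAR.
Step 9 — Apparent power: |S| = 3.082 VA.
Step 10 — Power factor: PF = P/|S| = 0.08506 (leading).

(a) P = 0.2622 W  (b) Q = -3.071 VAR  (c) S = 3.082 VA  (d) PF = 0.08506 (leading)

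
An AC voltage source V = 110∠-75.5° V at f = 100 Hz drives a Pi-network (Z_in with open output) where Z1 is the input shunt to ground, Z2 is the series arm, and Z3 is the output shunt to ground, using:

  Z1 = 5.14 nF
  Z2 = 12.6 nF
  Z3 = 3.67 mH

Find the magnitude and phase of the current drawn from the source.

Step 1 — Angular frequency: ω = 2π·f = 2π·100 = 628.3 rad/s.
Step 2 — Component impedances:
  Z1: Z = 1/(jωC) = -j/(ω·C) = 0 - j3.096e+05 Ω
  Z2: Z = 1/(jωC) = -j/(ω·C) = 0 - j1.263e+05 Ω
  Z3: Z = jωL = j·628.3·0.00367 = 0 + j2.306 Ω
Step 3 — With open output, the series arm Z2 and the output shunt Z3 appear in series to ground: Z2 + Z3 = 0 - j1.263e+05 Ω.
Step 4 — Parallel with input shunt Z1: Z_in = Z1 || (Z2 + Z3) = 0 - j8.971e+04 Ω = 8.971e+04∠-90.0° Ω.
Step 5 — Source phasor: V = 110∠-75.5° V = 27.54 - j106.5 V.
Step 6 — Ohm's law: I = V / Z_total = (27.54 - j106.5) / (0 - j8.971e+04) = 0.001187 + j0.000307 A.
Step 7 — Convert to polar: |I| = 0.001226 A, ∠I = 14.5°.

I = 0.001226∠14.5° A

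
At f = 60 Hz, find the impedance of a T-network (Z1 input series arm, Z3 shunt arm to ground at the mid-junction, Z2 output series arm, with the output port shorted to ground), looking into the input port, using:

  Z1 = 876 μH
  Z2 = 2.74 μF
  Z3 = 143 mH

Step 1 — Angular frequency: ω = 2π·f = 2π·60 = 377 rad/s.
Step 2 — Component impedances:
  Z1: Z = jωL = j·377·0.000876 = 0 + j0.3302 Ω
  Z2: Z = 1/(jωC) = -j/(ω·C) = 0 - j968.1 Ω
  Z3: Z = jωL = j·377·0.143 = 0 + j53.91 Ω
Step 3 — With the output port shorted to ground, the output series arm Z2 runs from the junction to ground; the shunt arm Z3 also runs from the junction to ground. They appear in parallel: Z3 || Z2 = 0 + j57.09 Ω.
Step 4 — Series with input arm Z1: Z_in = Z1 + (Z3 || Z2) = 0 + j57.42 Ω = 57.42∠90.0° Ω.

Z = 0 + j57.42 Ω = 57.42∠90.0° Ω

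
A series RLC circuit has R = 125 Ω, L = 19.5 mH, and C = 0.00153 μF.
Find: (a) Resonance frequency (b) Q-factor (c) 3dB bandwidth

Step 1 — Resonance: ω₀ = 1/√(LC) = 1/√(0.0195·1.53e-09) = 1.831e+05 rad/s.
Step 2 — f₀ = ω₀/(2π) = 2.914e+04 Hz.
Step 3 — Series Q: Q = ω₀L/R = 1.831e+05·0.0195/125 = 28.56.
Step 4 — Bandwidth: Δω = ω₀/Q = 6410 rad/s; BW = Δω/(2π) = 1020 Hz.

(a) f₀ = 2.914e+04 Hz  (b) Q = 28.56  (c) BW = 1020 Hz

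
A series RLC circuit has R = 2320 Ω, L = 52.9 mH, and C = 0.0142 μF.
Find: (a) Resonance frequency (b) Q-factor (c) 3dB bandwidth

Step 1 — Resonance: ω₀ = 1/√(LC) = 1/√(0.0529·1.42e-08) = 3.649e+04 rad/s.
Step 2 — f₀ = ω₀/(2π) = 5807 Hz.
Step 3 — Series Q: Q = ω₀L/R = 3.649e+04·0.0529/2320 = 0.8319.
Step 4 — Bandwidth: Δω = ω₀/Q = 4.386e+04 rad/s; BW = Δω/(2π) = 6980 Hz.

(a) f₀ = 5807 Hz  (b) Q = 0.8319  (c) BW = 6980 Hz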